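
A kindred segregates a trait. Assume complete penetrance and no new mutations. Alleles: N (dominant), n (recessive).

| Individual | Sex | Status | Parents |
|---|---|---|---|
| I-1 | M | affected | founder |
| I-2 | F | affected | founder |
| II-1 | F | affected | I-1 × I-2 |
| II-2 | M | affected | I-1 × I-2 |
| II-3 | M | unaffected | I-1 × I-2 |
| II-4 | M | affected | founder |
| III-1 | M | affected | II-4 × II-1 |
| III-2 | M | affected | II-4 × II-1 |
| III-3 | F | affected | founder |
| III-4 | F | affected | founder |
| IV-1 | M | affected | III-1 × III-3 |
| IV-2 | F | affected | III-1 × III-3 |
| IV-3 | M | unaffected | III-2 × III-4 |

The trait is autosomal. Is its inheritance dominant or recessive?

I-1 and I-2 are both affected yet have an unaffected child II-3. Under a recessive model two affected parents are homozygous and every child would be affected, so the trait cannot be recessive.

dominant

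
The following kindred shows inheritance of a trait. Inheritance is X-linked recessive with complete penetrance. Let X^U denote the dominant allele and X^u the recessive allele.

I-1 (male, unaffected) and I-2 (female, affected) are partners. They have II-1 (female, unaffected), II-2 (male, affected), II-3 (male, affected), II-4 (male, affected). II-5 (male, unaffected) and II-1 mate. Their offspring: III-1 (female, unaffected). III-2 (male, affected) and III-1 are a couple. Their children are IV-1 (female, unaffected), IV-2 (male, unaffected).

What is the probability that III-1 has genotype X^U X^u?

1/5

II-5 is unaffected, so II-5 is X^U Y.
II-1 is unaffected so carries U and received u from I-2 (X^u X^u), so II-1 is X^U X^u.
Their cross gives offspring ratios 1/2 X^U X^U : 1/2 X^U X^u. Conditioning on III-1 being unaffected, P(X^U X^u) = 1/2 / 1 = 1/2 before taking III-1's own offspring into account.
III-2 is affected, so III-2 is X^u Y.
Now use III-1's offspring. Probability of each recorded status — unaffected daughter IV-1: 1/2 if III-1 is X^U X^u, 1 if X^U X^U; unaffected son IV-2: 1/2 if III-1 is X^U X^u, 1 if X^U X^U.
Bayes: P(X^U X^u) = 1/2·1/4 / (1/2·1/4 + 1/2·1) = 1/5.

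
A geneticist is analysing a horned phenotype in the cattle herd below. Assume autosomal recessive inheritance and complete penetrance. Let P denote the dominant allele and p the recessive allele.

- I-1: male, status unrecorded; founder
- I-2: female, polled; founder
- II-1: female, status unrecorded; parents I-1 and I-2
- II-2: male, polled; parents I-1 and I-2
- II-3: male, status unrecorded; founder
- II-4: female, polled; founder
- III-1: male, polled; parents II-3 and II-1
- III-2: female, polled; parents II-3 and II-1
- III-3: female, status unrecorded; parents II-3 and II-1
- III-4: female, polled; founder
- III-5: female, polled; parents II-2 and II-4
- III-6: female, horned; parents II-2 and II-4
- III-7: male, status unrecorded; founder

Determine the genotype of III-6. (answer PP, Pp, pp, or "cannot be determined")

pp

III-6 is horned, so III-6 is pp.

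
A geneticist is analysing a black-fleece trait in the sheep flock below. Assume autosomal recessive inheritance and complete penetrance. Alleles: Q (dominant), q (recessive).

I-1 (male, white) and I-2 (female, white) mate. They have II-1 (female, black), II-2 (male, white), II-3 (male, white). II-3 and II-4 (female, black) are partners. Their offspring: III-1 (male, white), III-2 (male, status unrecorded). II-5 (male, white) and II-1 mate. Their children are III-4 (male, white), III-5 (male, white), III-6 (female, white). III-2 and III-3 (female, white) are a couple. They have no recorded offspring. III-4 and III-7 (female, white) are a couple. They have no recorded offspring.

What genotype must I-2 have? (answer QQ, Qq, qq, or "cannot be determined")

From phenotype alone, I-2 is QQ or Qq.
I-2 is white so carries Q and passed q to II-1 (qq), so I-2 is Qq.

Qq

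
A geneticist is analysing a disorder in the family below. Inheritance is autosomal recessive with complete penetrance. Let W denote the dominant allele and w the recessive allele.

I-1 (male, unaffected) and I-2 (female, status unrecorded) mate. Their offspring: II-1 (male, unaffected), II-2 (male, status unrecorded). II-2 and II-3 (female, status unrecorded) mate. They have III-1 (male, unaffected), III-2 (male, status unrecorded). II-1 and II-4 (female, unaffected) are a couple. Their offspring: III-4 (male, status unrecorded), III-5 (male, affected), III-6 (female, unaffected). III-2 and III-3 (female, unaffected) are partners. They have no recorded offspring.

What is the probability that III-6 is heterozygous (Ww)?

2/3

II-1 is unaffected so carries W and passed w to III-5 (ww), so II-1 is Ww.
II-4 is unaffected so carries W and passed w to III-5 (ww), so II-4 is Ww.
Their cross gives offspring ratios 1/4 WW : 1/2 Ww : 1/4 ww. Conditioning on III-6 being unaffected, P(Ww) = 1/2 / 3/4 = 2/3.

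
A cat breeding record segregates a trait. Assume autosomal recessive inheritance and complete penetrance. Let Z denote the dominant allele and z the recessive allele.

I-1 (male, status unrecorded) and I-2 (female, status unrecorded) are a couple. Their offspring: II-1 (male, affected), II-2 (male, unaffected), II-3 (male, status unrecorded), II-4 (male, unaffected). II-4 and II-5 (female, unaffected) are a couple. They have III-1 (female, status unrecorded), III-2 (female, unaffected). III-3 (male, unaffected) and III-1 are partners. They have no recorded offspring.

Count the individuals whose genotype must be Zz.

No individual's genotype is forced to Zz by the pedigree, so the count is 0.

0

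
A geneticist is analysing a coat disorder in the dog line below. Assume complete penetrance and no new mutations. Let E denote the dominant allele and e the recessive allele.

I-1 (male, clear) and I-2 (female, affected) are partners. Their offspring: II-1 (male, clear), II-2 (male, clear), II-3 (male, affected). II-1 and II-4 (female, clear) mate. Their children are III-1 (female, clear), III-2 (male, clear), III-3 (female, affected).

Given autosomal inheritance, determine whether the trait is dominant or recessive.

recessive

II-1 and II-4 are both clear yet have an affected child III-3. Under dominance, an affected child requires at least one affected parent, so the trait cannot be dominant.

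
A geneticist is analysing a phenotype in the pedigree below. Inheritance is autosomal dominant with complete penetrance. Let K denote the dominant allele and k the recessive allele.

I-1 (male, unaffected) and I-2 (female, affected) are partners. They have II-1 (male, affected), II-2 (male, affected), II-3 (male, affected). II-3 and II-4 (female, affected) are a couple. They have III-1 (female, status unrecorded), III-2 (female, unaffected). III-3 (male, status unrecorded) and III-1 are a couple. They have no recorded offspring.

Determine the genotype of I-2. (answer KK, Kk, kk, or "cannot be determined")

I-2's phenotype allows KK or Kk, and no parent or child forces a single allele at both positions; consistent genotype assignments exist with I-2 as KK or Kk.

cannot be determined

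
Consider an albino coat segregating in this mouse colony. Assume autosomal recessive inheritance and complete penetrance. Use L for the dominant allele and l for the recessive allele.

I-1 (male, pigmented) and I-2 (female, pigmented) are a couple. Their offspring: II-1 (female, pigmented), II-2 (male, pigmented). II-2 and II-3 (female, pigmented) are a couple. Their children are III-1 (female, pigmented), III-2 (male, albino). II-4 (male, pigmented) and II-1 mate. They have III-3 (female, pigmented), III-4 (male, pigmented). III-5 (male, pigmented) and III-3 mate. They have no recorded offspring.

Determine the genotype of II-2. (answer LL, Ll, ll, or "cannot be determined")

From phenotype alone, II-2 is LL or Ll.
II-2 is pigmented so carries L and passed l to III-2 (ll), so II-2 is Ll.

Ll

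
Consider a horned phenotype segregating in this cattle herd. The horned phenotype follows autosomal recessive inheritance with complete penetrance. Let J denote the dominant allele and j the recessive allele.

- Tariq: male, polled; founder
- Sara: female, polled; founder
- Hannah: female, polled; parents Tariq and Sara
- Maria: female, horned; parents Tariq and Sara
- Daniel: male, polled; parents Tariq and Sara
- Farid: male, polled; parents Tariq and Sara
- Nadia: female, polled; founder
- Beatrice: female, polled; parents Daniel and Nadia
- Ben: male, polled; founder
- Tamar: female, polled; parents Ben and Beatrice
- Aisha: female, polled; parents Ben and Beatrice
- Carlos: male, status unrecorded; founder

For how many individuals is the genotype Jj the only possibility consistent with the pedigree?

2

Obligate heterozygotes: Tariq is polled so carries J and passed j to Maria (jj), so Tariq is Jj; Sara is polled so carries J and passed j to Maria (jj), so Sara is Jj.
Every other individual is either homozygous by phenotype or has at least one consistent homozygous assignment, so the count is 2.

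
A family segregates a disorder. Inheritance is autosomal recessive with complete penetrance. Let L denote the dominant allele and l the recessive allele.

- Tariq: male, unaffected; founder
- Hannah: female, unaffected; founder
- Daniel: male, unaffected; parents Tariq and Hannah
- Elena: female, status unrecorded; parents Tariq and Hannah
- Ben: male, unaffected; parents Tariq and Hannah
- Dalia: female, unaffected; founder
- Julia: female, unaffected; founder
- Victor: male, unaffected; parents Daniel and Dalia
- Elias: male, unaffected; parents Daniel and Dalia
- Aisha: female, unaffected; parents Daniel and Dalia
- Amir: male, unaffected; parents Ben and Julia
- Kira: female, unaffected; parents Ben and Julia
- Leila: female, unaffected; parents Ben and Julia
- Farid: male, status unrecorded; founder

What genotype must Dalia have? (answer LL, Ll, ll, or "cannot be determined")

Dalia's phenotype allows LL or Ll, and no parent or child forces a single allele at both positions; consistent genotype assignments exist with Dalia as LL or Ll.

cannot be determined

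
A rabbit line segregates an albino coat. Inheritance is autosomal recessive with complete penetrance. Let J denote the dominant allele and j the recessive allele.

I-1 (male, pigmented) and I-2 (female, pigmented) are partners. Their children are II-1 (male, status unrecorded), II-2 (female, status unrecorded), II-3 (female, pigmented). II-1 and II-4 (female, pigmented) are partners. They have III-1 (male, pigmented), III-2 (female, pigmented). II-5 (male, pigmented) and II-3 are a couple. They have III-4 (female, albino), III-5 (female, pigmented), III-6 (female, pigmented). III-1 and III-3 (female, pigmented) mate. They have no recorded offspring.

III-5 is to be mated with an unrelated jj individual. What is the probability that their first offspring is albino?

1/3

II-5 is pigmented so carries J and passed j to III-4 (jj), so II-5 is Jj.
II-3 is pigmented so carries J and passed j to III-4 (jj), so II-3 is Jj.
III-5 is a pigmented offspring of II-5 (Jj) × II-3 (Jj), whose cross gives 1/4 JJ : 1/2 Jj : 1/4 jj; conditioning on being pigmented, III-5 is JJ with probability 1/3, Jj with probability 2/3.
Summing over parental genotype combinations, P(offspring is albino) = 2/3·1/2 = 1/3.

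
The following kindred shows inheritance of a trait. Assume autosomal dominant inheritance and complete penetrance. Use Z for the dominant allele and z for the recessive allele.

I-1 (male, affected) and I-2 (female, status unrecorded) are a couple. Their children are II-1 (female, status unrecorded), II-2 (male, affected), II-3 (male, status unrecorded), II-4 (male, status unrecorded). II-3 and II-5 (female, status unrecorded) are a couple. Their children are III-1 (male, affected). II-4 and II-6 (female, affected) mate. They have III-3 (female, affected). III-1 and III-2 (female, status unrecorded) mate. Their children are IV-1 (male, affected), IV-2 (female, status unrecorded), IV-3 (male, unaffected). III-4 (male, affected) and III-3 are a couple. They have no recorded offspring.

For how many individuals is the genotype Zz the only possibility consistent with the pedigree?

1

Obligate heterozygotes: III-1 is affected so carries Z and passed z to IV-3 (zz), so III-1 is Zz.
Every other individual is either homozygous by phenotype or has at least one consistent homozygous assignment, so the count is 1.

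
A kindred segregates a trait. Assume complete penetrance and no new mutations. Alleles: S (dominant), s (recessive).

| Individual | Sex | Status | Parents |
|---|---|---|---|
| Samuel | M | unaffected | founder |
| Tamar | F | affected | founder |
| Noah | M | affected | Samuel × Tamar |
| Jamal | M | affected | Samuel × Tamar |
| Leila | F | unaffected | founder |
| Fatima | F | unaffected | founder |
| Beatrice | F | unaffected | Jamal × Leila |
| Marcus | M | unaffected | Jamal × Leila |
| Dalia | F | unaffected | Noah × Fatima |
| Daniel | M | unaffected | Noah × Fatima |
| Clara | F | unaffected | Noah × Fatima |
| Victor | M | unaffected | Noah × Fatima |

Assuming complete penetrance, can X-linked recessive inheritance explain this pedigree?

Yes

A consistent assignment under X-linked recessive exists: Samuel X^S Y, Tamar X^s X^s, Noah X^s Y, Jamal X^s Y, Leila X^S X^S, Fatima X^S X^S, Beatrice X^S X^s, Marcus X^S Y, Dalia X^S X^s, Daniel X^S Y, Clara X^S X^s, Victor X^S Y.
In this assignment every recorded phenotype matches its genotype and every non-founder's genotype is obtainable from its parents' genotypes, so the pedigree is consistent.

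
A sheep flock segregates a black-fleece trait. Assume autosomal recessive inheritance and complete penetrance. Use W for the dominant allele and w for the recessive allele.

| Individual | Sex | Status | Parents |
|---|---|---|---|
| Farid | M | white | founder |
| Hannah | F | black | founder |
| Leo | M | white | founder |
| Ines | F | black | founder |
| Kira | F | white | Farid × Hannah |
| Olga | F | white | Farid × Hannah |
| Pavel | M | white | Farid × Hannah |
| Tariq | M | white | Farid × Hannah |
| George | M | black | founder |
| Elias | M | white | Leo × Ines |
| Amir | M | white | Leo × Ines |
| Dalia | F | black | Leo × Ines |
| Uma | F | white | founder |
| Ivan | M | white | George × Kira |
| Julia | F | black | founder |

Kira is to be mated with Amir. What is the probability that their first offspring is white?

Kira is white so carries W and received w from Hannah (ww), so Kira is Ww.
Amir is white so carries W and received w from Ines (ww), so Amir is Ww.
The cross gives 1/4 WW : 1/2 Ww : 1/4 ww, so P(offspring is white) = 3/4.

3/4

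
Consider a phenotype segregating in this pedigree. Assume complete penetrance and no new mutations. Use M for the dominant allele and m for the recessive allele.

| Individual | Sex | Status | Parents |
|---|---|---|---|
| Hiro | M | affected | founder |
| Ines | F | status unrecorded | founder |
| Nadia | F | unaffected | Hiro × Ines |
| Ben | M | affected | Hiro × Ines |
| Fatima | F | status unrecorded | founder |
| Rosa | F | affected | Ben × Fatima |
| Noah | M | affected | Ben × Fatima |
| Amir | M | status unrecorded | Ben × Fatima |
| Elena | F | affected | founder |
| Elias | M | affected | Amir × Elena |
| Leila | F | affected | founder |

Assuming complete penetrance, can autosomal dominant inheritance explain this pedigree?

Yes

A consistent assignment under autosomal dominant exists: Hiro Mm, Ines Mm, Nadia mm, Ben MM, Fatima MM, Rosa MM, Noah MM, Amir MM, Elena MM, Elias MM, Leila MM.
In this assignment every recorded phenotype matches its genotype and every non-founder's genotype is obtainable from its parents' genotypes, so the pedigree is consistent.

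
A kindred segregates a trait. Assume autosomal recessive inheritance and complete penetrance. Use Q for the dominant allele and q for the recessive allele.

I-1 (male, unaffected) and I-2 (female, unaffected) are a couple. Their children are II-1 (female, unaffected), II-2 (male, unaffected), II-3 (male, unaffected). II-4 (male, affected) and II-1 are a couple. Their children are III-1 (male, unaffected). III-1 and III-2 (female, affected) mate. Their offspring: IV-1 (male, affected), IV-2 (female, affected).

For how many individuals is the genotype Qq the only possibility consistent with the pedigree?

Obligate heterozygotes: III-1 is unaffected so carries Q and received q from II-4 (qq), so III-1 is Qq.
Every other individual is either homozygous by phenotype or has at least one consistent homozygous assignment, so the count is 1.

1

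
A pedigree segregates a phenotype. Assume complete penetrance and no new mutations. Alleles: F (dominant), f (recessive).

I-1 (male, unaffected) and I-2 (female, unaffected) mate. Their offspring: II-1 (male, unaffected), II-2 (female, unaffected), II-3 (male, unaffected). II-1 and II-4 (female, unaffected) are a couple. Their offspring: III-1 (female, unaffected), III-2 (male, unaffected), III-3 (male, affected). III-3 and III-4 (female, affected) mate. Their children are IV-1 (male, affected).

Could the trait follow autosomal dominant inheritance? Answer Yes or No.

No

Under autosomal dominant, III-3 (affected, male) cannot arise from II-1 (unaffected) × II-4 (unaffected).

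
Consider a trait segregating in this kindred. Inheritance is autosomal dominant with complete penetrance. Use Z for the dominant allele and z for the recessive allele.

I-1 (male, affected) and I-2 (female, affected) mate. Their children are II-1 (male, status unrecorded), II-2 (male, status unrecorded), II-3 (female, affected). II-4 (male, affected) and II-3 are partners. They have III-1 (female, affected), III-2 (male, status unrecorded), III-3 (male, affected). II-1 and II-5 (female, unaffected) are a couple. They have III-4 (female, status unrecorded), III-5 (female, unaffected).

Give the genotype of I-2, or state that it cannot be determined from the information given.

I-2's phenotype allows ZZ or Zz, and no parent or child forces a single allele at both positions; consistent genotype assignments exist with I-2 as ZZ or Zz.

cannot be determined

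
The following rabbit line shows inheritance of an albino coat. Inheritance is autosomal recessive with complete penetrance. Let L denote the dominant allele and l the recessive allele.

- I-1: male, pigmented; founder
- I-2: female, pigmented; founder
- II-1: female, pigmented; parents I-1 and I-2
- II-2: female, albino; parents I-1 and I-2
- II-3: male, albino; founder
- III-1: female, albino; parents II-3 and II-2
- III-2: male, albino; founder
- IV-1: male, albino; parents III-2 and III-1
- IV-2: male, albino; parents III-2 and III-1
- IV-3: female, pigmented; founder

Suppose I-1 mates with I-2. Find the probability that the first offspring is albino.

I-1 is pigmented so carries L and passed l to II-2 (ll), so I-1 is Ll.
I-2 is pigmented so carries L and passed l to II-2 (ll), so I-2 is Ll.
The cross gives 1/4 LL : 1/2 Ll : 1/4 ll, so P(offspring is albino) = 1/4.

1/4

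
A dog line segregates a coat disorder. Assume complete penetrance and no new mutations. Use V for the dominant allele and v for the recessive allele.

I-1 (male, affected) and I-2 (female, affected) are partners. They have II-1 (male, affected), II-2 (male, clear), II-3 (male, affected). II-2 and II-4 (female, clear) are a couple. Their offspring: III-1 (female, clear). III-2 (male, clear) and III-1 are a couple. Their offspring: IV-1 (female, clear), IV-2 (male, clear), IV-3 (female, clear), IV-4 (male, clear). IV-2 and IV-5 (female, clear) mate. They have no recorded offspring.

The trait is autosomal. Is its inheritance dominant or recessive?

dominant

I-1 and I-2 are both affected yet have a clear child II-2. Under a recessive model two affected parents are homozygous and every child would be affected, so the trait cannot be recessive.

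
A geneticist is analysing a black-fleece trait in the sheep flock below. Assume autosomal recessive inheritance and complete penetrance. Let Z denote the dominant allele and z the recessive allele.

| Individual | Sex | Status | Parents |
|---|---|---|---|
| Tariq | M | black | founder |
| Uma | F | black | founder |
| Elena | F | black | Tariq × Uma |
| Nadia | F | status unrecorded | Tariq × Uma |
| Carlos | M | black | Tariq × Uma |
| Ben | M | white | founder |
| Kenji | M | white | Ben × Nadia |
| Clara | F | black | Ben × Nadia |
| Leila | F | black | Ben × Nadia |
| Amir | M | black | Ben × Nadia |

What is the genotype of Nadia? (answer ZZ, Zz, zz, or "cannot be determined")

zz

From phenotype alone, Nadia is ZZ or Zz or zz.
Nadia received z from Tariq (zz) and received z from Uma (zz), so Nadia is zz.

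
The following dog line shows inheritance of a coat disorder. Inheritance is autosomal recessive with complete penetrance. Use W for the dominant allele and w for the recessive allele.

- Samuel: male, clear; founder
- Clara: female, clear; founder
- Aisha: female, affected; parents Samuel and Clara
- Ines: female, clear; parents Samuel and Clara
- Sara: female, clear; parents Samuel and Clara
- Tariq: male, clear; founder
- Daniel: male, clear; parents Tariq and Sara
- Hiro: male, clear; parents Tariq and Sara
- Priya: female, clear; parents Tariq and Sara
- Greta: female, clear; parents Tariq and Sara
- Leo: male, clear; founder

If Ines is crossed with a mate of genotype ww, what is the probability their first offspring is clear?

Samuel is clear so carries W and passed w to Aisha (ww), so Samuel is Ww.
Clara is clear so carries W and passed w to Aisha (ww), so Clara is Ww.
Ines is a clear offspring of Samuel (Ww) × Clara (Ww), whose cross gives 1/4 WW : 1/2 Ww : 1/4 ww; conditioning on being clear, Ines is WW with probability 1/3, Ww with probability 2/3.
Summing over parental genotype combinations, P(offspring is clear) = 1/3·1 + 2/3·1/2 = 2/3.

2/3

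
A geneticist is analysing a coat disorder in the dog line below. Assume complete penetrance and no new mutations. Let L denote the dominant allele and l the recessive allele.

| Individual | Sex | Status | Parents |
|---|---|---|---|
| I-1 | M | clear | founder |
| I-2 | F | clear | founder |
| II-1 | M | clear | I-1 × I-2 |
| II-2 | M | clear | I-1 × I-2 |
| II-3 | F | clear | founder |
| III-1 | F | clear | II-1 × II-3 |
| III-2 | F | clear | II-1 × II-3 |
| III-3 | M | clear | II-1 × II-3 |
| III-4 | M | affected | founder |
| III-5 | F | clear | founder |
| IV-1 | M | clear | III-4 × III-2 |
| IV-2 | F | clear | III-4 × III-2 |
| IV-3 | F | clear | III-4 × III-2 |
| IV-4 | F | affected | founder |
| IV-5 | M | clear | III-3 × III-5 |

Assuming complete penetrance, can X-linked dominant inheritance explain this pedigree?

No

Under X-linked dominant, IV-2 (clear, female) cannot arise from III-4 (affected) × III-2 (clear).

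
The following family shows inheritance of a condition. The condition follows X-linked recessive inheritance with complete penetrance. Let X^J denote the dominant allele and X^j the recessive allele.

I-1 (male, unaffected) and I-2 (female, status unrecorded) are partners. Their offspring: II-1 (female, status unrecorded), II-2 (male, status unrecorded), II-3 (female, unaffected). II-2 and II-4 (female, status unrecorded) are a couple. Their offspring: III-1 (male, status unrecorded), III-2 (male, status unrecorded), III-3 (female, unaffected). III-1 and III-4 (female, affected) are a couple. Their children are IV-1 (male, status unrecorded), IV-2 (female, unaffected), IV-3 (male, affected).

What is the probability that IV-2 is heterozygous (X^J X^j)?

IV-2 is unaffected so carries J and received j from III-4 (X^j X^j), so IV-2 is X^J X^j, giving P(X^J X^j) = 1.

1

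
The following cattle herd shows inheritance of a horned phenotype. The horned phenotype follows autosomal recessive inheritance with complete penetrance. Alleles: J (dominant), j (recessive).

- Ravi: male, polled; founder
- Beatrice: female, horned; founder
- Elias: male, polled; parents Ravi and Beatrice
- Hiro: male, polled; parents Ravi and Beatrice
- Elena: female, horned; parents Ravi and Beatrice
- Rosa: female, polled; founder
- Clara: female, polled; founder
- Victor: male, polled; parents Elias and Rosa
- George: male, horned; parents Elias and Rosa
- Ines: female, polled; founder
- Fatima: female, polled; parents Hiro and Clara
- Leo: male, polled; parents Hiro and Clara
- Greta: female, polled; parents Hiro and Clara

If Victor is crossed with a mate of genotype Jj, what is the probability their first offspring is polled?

Elias is polled so carries J and received j from Beatrice (jj), so Elias is Jj.
Rosa is polled so carries J and passed j to George (jj), so Rosa is Jj.
Victor is a polled offspring of Elias (Jj) × Rosa (Jj), whose cross gives 1/4 JJ : 1/2 Jj : 1/4 jj; conditioning on being polled, Victor is JJ with probability 1/3, Jj with probability 2/3.
Summing over parental genotype combinations, P(offspring is polled) = 1/3·1 + 2/3·3/4 = 5/6.

5/6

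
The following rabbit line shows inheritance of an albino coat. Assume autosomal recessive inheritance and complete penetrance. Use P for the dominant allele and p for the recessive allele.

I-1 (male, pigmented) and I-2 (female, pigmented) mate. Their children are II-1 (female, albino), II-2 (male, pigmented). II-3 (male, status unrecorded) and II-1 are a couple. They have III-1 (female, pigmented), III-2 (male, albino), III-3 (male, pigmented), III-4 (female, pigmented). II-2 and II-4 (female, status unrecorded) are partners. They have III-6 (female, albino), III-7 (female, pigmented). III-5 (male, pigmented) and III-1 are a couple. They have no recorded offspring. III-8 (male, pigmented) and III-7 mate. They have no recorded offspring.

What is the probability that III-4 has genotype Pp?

1

III-4 is pigmented so carries P and received p from II-1 (pp), so III-4 is Pp, giving P(Pp) = 1.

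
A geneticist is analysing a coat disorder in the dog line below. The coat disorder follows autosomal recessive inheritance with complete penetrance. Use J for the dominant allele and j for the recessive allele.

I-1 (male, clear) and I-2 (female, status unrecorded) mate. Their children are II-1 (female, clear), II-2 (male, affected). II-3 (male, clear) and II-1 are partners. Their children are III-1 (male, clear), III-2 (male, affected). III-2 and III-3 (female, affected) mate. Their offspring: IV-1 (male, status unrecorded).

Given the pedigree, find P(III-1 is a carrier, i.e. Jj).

2/3

II-3 is clear so carries J and passed j to III-2 (jj), so II-3 is Jj.
II-1 is clear so carries J and passed j to III-2 (jj), so II-1 is Jj.
Their cross gives offspring ratios 1/4 JJ : 1/2 Jj : 1/4 jj. Conditioning on III-1 being clear, P(Jj) = 1/2 / 3/4 = 2/3.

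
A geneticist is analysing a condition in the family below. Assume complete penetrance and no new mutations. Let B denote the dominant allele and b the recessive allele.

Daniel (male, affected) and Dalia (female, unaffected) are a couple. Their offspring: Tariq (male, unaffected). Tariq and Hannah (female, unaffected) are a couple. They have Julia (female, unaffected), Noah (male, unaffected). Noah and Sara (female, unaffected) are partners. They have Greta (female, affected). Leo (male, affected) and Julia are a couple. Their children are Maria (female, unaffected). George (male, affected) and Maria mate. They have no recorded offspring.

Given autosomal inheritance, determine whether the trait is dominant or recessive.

Noah and Sara are both unaffected yet have an affected child Greta. Under dominance, an affected child requires at least one affected parent, so the trait cannot be dominant.

recessive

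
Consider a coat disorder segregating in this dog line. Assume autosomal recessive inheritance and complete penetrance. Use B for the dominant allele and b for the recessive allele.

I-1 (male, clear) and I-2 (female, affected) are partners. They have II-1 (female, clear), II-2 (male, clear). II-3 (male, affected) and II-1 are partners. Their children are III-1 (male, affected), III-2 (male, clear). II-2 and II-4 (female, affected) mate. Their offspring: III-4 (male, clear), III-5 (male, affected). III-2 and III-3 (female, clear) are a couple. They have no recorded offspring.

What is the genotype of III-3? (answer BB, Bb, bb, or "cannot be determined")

III-3's phenotype allows BB or Bb, and no parent or child forces a single allele at both positions; consistent genotype assignments exist with III-3 as BB or Bb.

cannot be determined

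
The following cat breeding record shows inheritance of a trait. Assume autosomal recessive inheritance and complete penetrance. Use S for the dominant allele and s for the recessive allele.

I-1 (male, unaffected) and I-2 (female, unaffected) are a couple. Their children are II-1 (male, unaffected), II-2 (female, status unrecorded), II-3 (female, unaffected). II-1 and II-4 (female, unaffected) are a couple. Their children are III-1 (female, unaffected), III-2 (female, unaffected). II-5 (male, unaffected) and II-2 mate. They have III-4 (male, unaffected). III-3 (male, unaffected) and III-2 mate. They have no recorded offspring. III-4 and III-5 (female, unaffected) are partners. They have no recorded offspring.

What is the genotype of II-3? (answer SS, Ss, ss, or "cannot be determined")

cannot be determined

II-3's phenotype allows SS or Ss, and no parent or child forces a single allele at both positions; consistent genotype assignments exist with II-3 as SS or Ss.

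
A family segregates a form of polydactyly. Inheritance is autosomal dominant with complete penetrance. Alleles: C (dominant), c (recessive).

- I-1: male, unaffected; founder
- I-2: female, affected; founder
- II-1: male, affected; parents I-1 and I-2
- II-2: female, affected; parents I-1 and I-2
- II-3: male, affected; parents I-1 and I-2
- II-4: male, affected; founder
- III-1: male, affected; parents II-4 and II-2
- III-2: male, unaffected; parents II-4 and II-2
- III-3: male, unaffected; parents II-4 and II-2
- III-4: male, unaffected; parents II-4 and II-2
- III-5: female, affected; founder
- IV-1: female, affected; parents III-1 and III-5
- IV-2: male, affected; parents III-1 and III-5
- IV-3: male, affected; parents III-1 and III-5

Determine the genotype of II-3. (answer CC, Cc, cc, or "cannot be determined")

Cc

From phenotype alone, II-3 is CC or Cc.
II-3 is affected so carries C and received c from I-1 (cc), so II-3 is Cc.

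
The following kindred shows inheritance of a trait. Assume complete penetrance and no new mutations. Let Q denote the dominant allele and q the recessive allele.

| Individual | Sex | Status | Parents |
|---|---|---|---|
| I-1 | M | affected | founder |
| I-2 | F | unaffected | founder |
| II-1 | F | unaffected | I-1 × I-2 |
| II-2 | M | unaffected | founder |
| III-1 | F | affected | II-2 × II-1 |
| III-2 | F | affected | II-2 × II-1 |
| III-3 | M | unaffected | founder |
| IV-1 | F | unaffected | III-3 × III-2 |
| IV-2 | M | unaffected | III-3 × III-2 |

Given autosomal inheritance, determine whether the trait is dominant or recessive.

recessive

II-2 and II-1 are both unaffected yet have an affected child III-1. Under dominance, an affected child requires at least one affected parent, so the trait cannot be dominant.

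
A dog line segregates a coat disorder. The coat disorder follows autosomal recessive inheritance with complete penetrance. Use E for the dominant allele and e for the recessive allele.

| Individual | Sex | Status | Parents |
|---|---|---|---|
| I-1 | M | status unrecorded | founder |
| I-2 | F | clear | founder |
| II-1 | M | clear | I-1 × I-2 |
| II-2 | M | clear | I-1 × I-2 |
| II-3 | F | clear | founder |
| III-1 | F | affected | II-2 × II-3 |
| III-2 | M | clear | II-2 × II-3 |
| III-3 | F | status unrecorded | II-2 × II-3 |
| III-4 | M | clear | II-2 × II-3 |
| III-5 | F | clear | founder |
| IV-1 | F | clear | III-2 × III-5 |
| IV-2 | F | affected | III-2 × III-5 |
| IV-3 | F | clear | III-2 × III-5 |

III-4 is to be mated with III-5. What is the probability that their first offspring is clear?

5/6

II-2 is clear so carries E and passed e to III-1 (ee), so II-2 is Ee.
II-3 is clear so carries E and passed e to III-1 (ee), so II-3 is Ee.
III-4 is a clear offspring of II-2 (Ee) × II-3 (Ee), whose cross gives 1/4 EE : 1/2 Ee : 1/4 ee; conditioning on being clear, III-4 is EE with probability 1/3, Ee with probability 2/3.
III-5 is clear so carries E and passed e to IV-2 (ee), so III-5 is Ee.
Summing over parental genotype combinations, P(offspring is clear) = 1/3·1 + 2/3·3/4 = 5/6.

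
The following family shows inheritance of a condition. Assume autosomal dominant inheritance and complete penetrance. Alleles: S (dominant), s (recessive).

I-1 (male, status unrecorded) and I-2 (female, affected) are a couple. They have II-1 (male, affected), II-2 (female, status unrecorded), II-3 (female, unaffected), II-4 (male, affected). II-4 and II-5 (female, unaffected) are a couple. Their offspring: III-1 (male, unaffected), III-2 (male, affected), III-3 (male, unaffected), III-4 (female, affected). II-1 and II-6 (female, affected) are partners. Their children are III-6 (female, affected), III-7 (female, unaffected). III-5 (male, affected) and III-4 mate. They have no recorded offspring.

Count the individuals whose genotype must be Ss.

Obligate heterozygotes: I-2 is affected so carries S and passed s to II-3 (ss), so I-2 is Ss; II-1 is affected so carries S and passed s to III-7 (ss), so II-1 is Ss; II-4 is affected so carries S and passed s to III-1 (ss), so II-4 is Ss; II-6 is affected so carries S and passed s to III-7 (ss), so II-6 is Ss; III-2 is affected so carries S and received s from II-5 (ss), so III-2 is Ss; III-4 is affected so carries S and received s from II-5 (ss), so III-4 is Ss.
Every other individual is either homozygous by phenotype or has at least one consistent homozygous assignment, so the count is 6.

6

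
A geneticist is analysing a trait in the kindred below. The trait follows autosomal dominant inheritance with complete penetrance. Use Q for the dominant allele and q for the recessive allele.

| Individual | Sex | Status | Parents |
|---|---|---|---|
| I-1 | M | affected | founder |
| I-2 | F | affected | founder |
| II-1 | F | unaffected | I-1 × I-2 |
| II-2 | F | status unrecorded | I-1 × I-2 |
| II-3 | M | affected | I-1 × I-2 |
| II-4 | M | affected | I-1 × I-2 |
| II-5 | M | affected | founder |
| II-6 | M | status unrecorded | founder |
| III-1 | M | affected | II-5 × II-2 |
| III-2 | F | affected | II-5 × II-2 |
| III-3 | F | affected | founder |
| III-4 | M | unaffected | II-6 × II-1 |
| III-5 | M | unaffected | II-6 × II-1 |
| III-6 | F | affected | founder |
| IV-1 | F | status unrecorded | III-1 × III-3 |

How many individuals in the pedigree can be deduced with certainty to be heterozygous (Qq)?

2

Obligate heterozygotes: I-1 is affected so carries Q and passed q to II-1 (qq), so I-1 is Qq; I-2 is affected so carries Q and passed q to II-1 (qq), so I-2 is Qq.
Every other individual is either homozygous by phenotype or has at least one consistent homozygous assignment, so the count is 2.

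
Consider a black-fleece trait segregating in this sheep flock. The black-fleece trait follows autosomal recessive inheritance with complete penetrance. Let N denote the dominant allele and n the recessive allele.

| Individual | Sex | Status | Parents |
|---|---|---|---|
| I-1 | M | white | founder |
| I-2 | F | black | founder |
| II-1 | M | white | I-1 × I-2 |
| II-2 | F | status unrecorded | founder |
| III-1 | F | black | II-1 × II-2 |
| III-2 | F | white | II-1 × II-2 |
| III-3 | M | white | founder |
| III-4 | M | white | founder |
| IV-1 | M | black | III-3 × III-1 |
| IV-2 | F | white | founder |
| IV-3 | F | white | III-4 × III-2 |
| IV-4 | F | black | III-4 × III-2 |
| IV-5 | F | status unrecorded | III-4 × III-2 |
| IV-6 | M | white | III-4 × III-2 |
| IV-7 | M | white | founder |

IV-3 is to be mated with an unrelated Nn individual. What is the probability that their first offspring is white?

III-4 is white so carries N and passed n to IV-4 (nn), so III-4 is Nn.
III-2 is white so carries N and passed n to IV-4 (nn), so III-2 is Nn.
IV-3 is a white offspring of III-4 (Nn) × III-2 (Nn), whose cross gives 1/4 NN : 1/2 Nn : 1/4 nn; conditioning on being white, IV-3 is NN with probability 1/3, Nn with probability 2/3.
Summing over parental genotype combinations, P(offspring is white) = 1/3·1 + 2/3·3/4 = 5/6.

5/6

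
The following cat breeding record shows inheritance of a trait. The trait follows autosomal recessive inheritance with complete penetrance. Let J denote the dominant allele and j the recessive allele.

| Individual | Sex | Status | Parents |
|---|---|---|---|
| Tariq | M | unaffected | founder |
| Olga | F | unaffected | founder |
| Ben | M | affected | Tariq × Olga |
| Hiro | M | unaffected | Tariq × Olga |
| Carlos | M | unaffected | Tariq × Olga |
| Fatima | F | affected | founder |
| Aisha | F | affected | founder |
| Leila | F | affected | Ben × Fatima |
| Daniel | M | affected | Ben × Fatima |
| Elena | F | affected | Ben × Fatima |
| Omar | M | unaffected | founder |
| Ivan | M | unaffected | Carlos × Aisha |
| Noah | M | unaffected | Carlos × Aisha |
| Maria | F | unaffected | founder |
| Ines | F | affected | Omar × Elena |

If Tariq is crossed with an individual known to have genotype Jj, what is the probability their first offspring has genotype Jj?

1/2

Tariq is unaffected so carries J and passed j to Ben (jj), so Tariq is Jj.
The cross gives 1/4 JJ : 1/2 Jj : 1/4 jj, so P(offspring has genotype Jj) = 1/2.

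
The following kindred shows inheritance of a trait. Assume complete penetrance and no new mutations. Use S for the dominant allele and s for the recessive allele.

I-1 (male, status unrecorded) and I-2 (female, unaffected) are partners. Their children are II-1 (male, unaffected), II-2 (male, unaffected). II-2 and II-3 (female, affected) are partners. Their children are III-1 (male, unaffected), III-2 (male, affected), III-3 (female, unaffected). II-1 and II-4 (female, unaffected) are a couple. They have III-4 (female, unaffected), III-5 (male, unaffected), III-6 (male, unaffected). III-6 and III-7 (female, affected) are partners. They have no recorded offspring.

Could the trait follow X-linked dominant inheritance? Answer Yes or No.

A consistent assignment under X-linked dominant exists: I-1 X^S Y, I-2 X^s X^s, II-1 X^s Y, II-2 X^s Y, II-3 X^S X^s, II-4 X^s X^s, III-1 X^s Y, III-2 X^S Y, III-3 X^s X^s, III-4 X^s X^s, III-5 X^s Y, III-6 X^s Y, III-7 X^S X^S.
In this assignment every recorded phenotype matches its genotype and every non-founder's genotype is obtainable from its parents' genotypes, so the pedigree is consistent.

Yes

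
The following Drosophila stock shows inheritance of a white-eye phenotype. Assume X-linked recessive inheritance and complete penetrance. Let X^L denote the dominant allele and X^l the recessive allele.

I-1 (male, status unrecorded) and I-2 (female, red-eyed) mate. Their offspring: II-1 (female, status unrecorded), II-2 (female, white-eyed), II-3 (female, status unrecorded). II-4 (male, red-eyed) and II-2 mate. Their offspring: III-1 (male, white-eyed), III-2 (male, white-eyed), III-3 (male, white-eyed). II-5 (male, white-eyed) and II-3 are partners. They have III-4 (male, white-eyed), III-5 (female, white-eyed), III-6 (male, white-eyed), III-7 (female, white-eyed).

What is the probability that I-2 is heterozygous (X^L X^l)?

I-2 is red-eyed so carries L and passed l to II-2 (X^l X^l), so I-2 is X^L X^l, giving P(X^L X^l) = 1.

1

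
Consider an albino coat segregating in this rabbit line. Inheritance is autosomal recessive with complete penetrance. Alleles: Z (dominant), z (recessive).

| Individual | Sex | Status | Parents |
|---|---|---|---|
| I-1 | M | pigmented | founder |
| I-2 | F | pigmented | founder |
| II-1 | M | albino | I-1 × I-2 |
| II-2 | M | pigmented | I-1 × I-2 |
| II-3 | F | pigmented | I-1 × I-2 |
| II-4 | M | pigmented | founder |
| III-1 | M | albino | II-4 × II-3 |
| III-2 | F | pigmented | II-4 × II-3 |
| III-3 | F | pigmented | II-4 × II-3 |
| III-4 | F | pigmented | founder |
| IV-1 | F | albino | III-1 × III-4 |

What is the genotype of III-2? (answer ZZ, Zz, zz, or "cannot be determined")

cannot be determined

III-2's phenotype allows ZZ or Zz, and no parent or child forces a single allele at both positions; consistent genotype assignments exist with III-2 as ZZ or Zz.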